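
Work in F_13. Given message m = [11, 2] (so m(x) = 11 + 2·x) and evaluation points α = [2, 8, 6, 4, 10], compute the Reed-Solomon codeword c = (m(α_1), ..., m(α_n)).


c = [2, 1, 10, 6, 5]

Message polynomial: m(x) = 11 + 2·x (mod 13).
For each evaluation point α_i, compute m(α_i) mod 13:
  α_1 = 2: Horner steps 2 → 2, so m(2) = 2.
  α_2 = 8: Horner steps 2 → 1, so m(8) = 1.
  α_3 = 6: Horner steps 2 → 10, so m(6) = 10.
  α_4 = 4: Horner steps 2 → 6, so m(4) = 6.
  α_5 = 10: Horner steps 2 → 5, so m(10) = 5.
Codeword c = [2, 1, 10, 6, 5] ∈ F_13^5.


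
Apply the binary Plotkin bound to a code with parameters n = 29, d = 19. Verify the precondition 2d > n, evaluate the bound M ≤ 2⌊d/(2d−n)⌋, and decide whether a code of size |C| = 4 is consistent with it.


Plotkin bound M ≤ 4; given |C| = 4 ≤ bound (satisfied).

Check applicability: 2d = 38, n = 29.
2d − n = 9 > 0, so Plotkin applies.
Compute d/(2d−n) = 19/9 ≈ 2.1111.
⌊d/(2d−n)⌋ = 2.
Plotkin bound: M ≤ 2·2 = 4.
Given |C| = 4, check: satisfied.
This |C| is at the Plotkin bound.


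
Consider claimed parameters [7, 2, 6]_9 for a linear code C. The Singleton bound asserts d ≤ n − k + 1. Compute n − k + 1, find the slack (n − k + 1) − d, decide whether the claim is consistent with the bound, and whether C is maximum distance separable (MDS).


Singleton RHS = n − k + 1 = 6, slack = 0, bound satisfied, MDS.

Singleton bound: d ≤ n − k + 1.
Here n = 7, k = 2, so n − k + 1 = 6.
Given d = 6, check d ≤ 6: YES.
Slack = (n − k + 1) − d = 0.
The code is MDS (slack = 0).
Description: the claimed parameters are [7, 2, 6]_9; such a code would be MDS (meets Singleton bound).


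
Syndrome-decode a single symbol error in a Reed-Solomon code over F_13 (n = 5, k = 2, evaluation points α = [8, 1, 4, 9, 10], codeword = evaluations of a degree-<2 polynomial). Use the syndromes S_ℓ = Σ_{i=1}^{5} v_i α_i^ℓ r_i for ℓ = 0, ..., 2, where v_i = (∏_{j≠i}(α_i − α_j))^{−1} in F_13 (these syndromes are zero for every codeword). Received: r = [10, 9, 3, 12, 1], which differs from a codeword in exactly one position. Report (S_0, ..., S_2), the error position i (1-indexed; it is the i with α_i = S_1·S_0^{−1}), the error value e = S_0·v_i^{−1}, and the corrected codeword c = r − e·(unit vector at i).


S = (10, 1, 4), error at position 3, error magnitude e = 1, c = [10, 9, 2, 12, 1].

Step 1: column multipliers v_i = (∏_{j≠i}(α_i − α_j))^{−1} mod 13.
  i = 1 (α = 8): (8−1)(8−4)(8−9)(8−10) = 7·4·(−1)·(−2) = 56 ≡ 4, so v_1 = 4^{−1} = 10 (mod 13).
  i = 2 (α = 1): (1−8)(1−4)(1−9)(1−10) = (−7)·(−3)·(−8)·(−9) = 1512 ≡ 4, so v_2 = 4^{−1} = 10 (mod 13).
  i = 3 (α = 4): (4−8)(4−1)(4−9)(4−10) = (−4)·3·(−5)·(−6) = −360 ≡ 4, so v_3 = 4^{−1} = 10 (mod 13).
  i = 4 (α = 9): (9−8)(9−1)(9−4)(9−10) = 1·8·5·(−1) = −40 ≡ 12, so v_4 = 12^{−1} = 12 (mod 13).
  i = 5 (α = 10): (10−8)(10−1)(10−4)(10−9) = 2·9·6·1 = 108 ≡ 4, so v_5 = 4^{−1} = 10 (mod 13).
  v = [10, 10, 10, 12, 10].
Step 2: syndromes of r = [10, 9, 3, 12, 1] (all sums mod 13).
  S_0 = Σ v_i r_i = 10·10 + 10·9 + 10·3 + 12·12 + 10·1 = 374 ≡ 10.
  S_1 = Σ v_i α_i r_i = 10·8·10 + 10·1·9 + 10·4·3 + 12·9·12 + 10·10·1 = 2406 ≡ 1.
  α_i^2 mod 13 = [12, 1, 3, 3, 9].
  S_2 = Σ v_i α_i^2 r_i = 10·12·10 + 10·1·9 + 10·3·3 + 12·3·12 + 10·9·1 = 1902 ≡ 4.
  S = (10, 1, 4) ≠ 0, so r is not a codeword (an error is present).
Step 3: locate the error. For a single error e at position i, S_ℓ = v_i·e·α_i^ℓ, so α_err = S_1/S_0.
  S_0^{−1} = 10^{−1} = 4 (mod 13), so α_err = 1·4 = 4 ≡ 4 = α_3. Error position i = 3.
  Consistency check: S_2/S_1 = 4·1 = 4 ≡ 4 = α_err ✓ (single-error assumption holds).
Step 4: error magnitude e = S_0/v_3 = S_0·∏_{j≠3}(α_3 − α_j) = 10·4 = 40 ≡ 1 (mod 13).
Step 5: correct position 3: c_3 = r_3 − e = 3 − 1 ≡ 2 (mod 13). Hence c = [10, 9, 2, 12, 1].
  Check: interpolating c through the α_i gives m(x) = 7 + 2·x (degree < 2) with m(α_i) = c_i for every i, so c is indeed a codeword.


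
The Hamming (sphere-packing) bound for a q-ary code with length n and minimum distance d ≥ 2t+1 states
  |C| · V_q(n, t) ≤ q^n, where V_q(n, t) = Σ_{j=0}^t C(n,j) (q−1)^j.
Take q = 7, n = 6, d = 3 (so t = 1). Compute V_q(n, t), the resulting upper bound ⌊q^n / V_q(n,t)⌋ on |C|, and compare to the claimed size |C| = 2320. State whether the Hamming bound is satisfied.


V_q(n, t) = 37, q^n = 117649, Hamming bound = 3179, |C| = 2320 ≤ bound (satisfied).

Step 1: Compute V_q(n, t) = Σ_{j=0}^1 C(n, j) (q−1)^j.
  j = 0: C(6,0)·(6)^0 = 1·1 = 1.
  j = 1: C(6,1)·(6)^1 = 6·6 = 36.
  V_q(n, t) = 1 + 36 = 37.
Step 2: q^n = 7^6 = 117649.
Step 3: Hamming bound ⌊q^n / V_q(n,t)⌋ = ⌊117649/37⌋ = 3179.
Step 4: Compare |C| = 2320 to 3179: satisfied.
The claimed |C| lies below the Hamming bound.


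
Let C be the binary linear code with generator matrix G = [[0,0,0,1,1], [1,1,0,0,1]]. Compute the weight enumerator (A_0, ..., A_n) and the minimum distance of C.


Weight distribution: A_0 = 1, A_2 = 1, A_3 = 2. Minimum distance d = 2.

Enumerate all 2^2 = 4 messages m ∈ F_2^2.
For each, compute codeword c = mG in F_2^5, then tally its weight.
  m = 00 → c = 00000, weight = 0.
  m = 10 → c = 00011, weight = 2.
  m = 01 → c = 11001, weight = 3.
  m = 11 → c = 11010, weight = 3.
Tally weights:
  weight 0: 1 codewords.
  weight 2: 1 codewords.
  weight 3: 2 codewords.
Minimum distance d = smallest w > 0 with A_w > 0 = 2.
Sanity: Σ A_w = 4 = 2^2 = 4 ✓.


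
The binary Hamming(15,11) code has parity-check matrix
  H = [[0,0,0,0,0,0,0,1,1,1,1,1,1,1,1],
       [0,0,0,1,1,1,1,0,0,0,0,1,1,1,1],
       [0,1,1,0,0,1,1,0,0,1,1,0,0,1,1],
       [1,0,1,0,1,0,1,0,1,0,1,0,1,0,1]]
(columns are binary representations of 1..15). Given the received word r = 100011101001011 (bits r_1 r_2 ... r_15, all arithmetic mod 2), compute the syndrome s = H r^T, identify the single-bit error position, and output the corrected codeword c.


s = (0, 0, 0, 1)^T, error position = 1, corrected codeword c = 000011101001011

Compute s = H r^T mod 2 one row at a time:
  s_1 = 0 + 1 + 0 + 0 + 1 + 0 + 1 + 1 = 4 ≡ 0 (mod 2).
  s_2 = 0 + 1 + 1 + 1 + 1 + 0 + 1 + 1 = 6 ≡ 0 (mod 2).
  s_3 = 0 + 0 + 1 + 1 + 0 + 0 + 1 + 1 = 4 ≡ 0 (mod 2).
  s_4 = 1 + 0 + 1 + 1 + 1 + 0 + 0 + 1 = 5 ≡ 1 (mod 2).
s = (0, 0, 0, 1)^T — this equals column 1 of H (binary 0001), so error is at position 1.
Correct: flip bit 1 of r = 100011101001011 to get c = 000011101001011.


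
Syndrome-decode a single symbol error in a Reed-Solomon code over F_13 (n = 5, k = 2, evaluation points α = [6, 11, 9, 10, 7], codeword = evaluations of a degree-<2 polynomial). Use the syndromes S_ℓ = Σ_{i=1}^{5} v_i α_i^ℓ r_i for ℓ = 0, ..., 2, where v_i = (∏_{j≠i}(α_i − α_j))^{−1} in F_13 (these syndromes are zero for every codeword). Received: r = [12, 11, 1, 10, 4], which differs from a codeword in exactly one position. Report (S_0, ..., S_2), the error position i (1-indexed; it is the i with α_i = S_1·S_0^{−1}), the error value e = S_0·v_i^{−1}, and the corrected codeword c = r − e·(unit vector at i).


S = (4, 1, 10), error at position 4, error magnitude e = 4, c = [12, 11, 1, 6, 4].

Step 1: column multipliers v_i = (∏_{j≠i}(α_i − α_j))^{−1} mod 13.
  i = 1 (α = 6): (6−11)(6−9)(6−10)(6−7) = (−5)·(−3)·(−4)·(−1) = 60 ≡ 8, so v_1 = 8^{−1} = 5 (mod 13).
  i = 2 (α = 11): (11−6)(11−9)(11−10)(11−7) = 5·2·1·4 = 40 ≡ 1, so v_2 = 1^{−1} = 1 (mod 13).
  i = 3 (α = 9): (9−6)(9−11)(9−10)(9−7) = 3·(−2)·(−1)·2 = 12 ≡ 12, so v_3 = 12^{−1} = 12 (mod 13).
  i = 4 (α = 10): (10−6)(10−11)(10−9)(10−7) = 4·(−1)·1·3 = −12 ≡ 1, so v_4 = 1^{−1} = 1 (mod 13).
  i = 5 (α = 7): (7−6)(7−11)(7−9)(7−10) = 1·(−4)·(−2)·(−3) = −24 ≡ 2, so v_5 = 2^{−1} = 7 (mod 13).
  v = [5, 1, 12, 1, 7].
Step 2: syndromes of r = [12, 11, 1, 10, 4] (all sums mod 13).
  S_0 = Σ v_i r_i = 5·12 + 1·11 + 12·1 + 1·10 + 7·4 = 121 ≡ 4.
  S_1 = Σ v_i α_i r_i = 5·6·12 + 1·11·11 + 12·9·1 + 1·10·10 + 7·7·4 = 885 ≡ 1.
  α_i^2 mod 13 = [10, 4, 3, 9, 10].
  S_2 = Σ v_i α_i^2 r_i = 5·10·12 + 1·4·11 + 12·3·1 + 1·9·10 + 7·10·4 = 1050 ≡ 10.
  S = (4, 1, 10) ≠ 0, so r is not a codeword (an error is present).
Step 3: locate the error. For a single error e at position i, S_ℓ = v_i·e·α_i^ℓ, so α_err = S_1/S_0.
  S_0^{−1} = 4^{−1} = 10 (mod 13), so α_err = 1·10 = 10 ≡ 10 = α_4. Error position i = 4.
  Consistency check: S_2/S_1 = 10·1 = 10 ≡ 10 = α_err ✓ (single-error assumption holds).
Step 4: error magnitude e = S_0/v_4 = S_0·∏_{j≠4}(α_4 − α_j) = 4·1 = 4 ≡ 4 (mod 13).
Step 5: correct position 4: c_4 = r_4 − e = 10 − 4 ≡ 6 (mod 13). Hence c = [12, 11, 1, 6, 4].
  Check: interpolating c through the α_i gives m(x) = 8 + 5·x (degree < 2) with m(α_i) = c_i for every i, so c is indeed a codeword.


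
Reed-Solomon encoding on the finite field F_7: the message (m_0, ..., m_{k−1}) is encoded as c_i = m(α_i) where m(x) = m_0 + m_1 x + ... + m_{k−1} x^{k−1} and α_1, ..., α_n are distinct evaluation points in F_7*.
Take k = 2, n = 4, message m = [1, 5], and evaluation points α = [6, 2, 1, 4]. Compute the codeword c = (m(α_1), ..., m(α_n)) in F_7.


c = [3, 4, 6, 0]

Message polynomial: m(x) = 1 + 5·x (mod 7).
For each evaluation point α_i, compute m(α_i) mod 7:
  α_1 = 6: Horner steps 5 → 3, so m(6) = 3.
  α_2 = 2: Horner steps 5 → 4, so m(2) = 4.
  α_3 = 1: Horner steps 5 → 6, so m(1) = 6.
  α_4 = 4: Horner steps 5 → 0, so m(4) = 0.
Codeword c = [3, 4, 6, 0] ∈ F_7^4.


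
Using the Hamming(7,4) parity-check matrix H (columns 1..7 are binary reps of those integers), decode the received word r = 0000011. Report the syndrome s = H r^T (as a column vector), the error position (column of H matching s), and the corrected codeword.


s = (0, 0, 1)^T, error position = 1, corrected codeword c = 1000011

Compute s = H r^T mod 2 one row at a time:
  s_1 = 0 + 0 + 1 + 1 = 2 ≡ 0 (mod 2).
  s_2 = 0 + 0 + 1 + 1 = 2 ≡ 0 (mod 2).
  s_3 = 0 + 0 + 0 + 1 = 1 ≡ 1 (mod 2).
s = (0, 0, 1)^T — this equals column 1 of H (binary 001), so error is at position 1.
Correct: flip bit 1 of r = 0000011 to get c = 1000011.


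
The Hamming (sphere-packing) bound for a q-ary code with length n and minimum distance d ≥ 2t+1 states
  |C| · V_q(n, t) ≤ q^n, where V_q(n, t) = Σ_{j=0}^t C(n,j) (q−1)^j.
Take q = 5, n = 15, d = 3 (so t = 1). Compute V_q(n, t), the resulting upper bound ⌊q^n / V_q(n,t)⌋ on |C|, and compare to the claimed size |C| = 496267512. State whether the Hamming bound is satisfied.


V_q(n, t) = 61, q^n = 30517578125, Hamming bound = 500288165, |C| = 496267512 ≤ bound (satisfied).

Step 1: Compute V_q(n, t) = Σ_{j=0}^1 C(n, j) (q−1)^j.
  j = 0: C(15,0)·(4)^0 = 1·1 = 1.
  j = 1: C(15,1)·(4)^1 = 15·4 = 60.
  V_q(n, t) = 1 + 60 = 61.
Step 2: q^n = 5^15 = 30517578125.
Step 3: Hamming bound ⌊q^n / V_q(n,t)⌋ = ⌊30517578125/61⌋ = 500288165.
Step 4: Compare |C| = 496267512 to 500288165: satisfied.
The claimed |C| lies below the Hamming bound.


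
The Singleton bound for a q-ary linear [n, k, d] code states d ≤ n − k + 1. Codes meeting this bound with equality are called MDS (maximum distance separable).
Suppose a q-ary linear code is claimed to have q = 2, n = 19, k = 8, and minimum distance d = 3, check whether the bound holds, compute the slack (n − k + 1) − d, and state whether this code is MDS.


Singleton RHS = n − k + 1 = 12, slack = 9, bound satisfied, not MDS.

Singleton bound: d ≤ n − k + 1.
Here n = 19, k = 8, so n − k + 1 = 12.
Given d = 3, check d ≤ 12: YES.
Slack = (n − k + 1) − d = 9.
The code is NOT MDS (slack = 9 > 0).
Description: the claimed parameters are [19, 8, 3]_2; such a code would be non-MDS.


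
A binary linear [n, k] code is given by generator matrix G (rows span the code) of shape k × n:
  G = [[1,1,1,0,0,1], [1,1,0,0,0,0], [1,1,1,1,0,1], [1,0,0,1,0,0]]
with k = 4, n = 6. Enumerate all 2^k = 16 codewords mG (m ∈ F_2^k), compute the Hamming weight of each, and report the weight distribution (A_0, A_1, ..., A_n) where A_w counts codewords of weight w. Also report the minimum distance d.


Weight distribution: A_0 = 1, A_1 = 3, A_2 = 4, A_3 = 4, A_4 = 3, A_5 = 1. Minimum distance d = 1.

Enumerate all 2^4 = 16 messages m ∈ F_2^4.
For each, compute codeword c = mG in F_2^6, then tally its weight.
  m = 0000 → c = 000000, weight = 0.
  m = 1000 → c = 111001, weight = 4.
  m = 0100 → c = 110000, weight = 2.
  m = 1100 → c = 001001, weight = 2.
  m = 0010 → c = 111101, weight = 5.
  m = 1010 → c = 000100, weight = 1.
  m = 0110 → c = 001101, weight = 3.
  m = 1110 → c = 110100, weight = 3.
  m = 0001 → c = 100100, weight = 2.
  m = 1001 → c = 011101, weight = 4.
  m = 0101 → c = 010100, weight = 2.
  m = 1101 → c = 101101, weight = 4.
  m = 0011 → c = 011001, weight = 3.
  m = 1011 → c = 100000, weight = 1.
  m = 0111 → c = 101001, weight = 3.
  m = 1111 → c = 010000, weight = 1.
Tally weights:
  weight 0: 1 codewords.
  weight 1: 3 codewords.
  weight 2: 4 codewords.
  weight 3: 4 codewords.
  weight 4: 3 codewords.
  weight 5: 1 codewords.
Minimum distance d = smallest w > 0 with A_w > 0 = 1.
Sanity: Σ A_w = 16 = 2^4 = 16 ✓.


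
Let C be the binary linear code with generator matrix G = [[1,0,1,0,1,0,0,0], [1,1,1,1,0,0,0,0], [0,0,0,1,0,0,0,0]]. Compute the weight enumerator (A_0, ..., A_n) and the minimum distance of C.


Weight distribution: A_0 = 1, A_1 = 1, A_2 = 1, A_3 = 3, A_4 = 2. Minimum distance d = 1.

Enumerate all 2^3 = 8 messages m ∈ F_2^3.
For each, compute codeword c = mG in F_2^8, then tally its weight.
  m = 000 → c = 00000000, weight = 0.
  m = 100 → c = 10101000, weight = 3.
  m = 010 → c = 11110000, weight = 4.
  m = 110 → c = 01011000, weight = 3.
  m = 001 → c = 00010000, weight = 1.
  m = 101 → c = 10111000, weight = 4.
  m = 011 → c = 11100000, weight = 3.
  m = 111 → c = 01001000, weight = 2.
Tally weights:
  weight 0: 1 codewords.
  weight 1: 1 codewords.
  weight 2: 1 codewords.
  weight 3: 3 codewords.
  weight 4: 2 codewords.
Minimum distance d = smallest w > 0 with A_w > 0 = 1.
Sanity: Σ A_w = 8 = 2^3 = 8 ✓.


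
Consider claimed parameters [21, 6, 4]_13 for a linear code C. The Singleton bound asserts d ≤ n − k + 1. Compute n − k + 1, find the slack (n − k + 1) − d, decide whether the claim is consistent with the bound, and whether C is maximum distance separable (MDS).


Singleton RHS = n − k + 1 = 16, slack = 12, bound satisfied, not MDS.

Singleton bound: d ≤ n − k + 1.
Here n = 21, k = 6, so n − k + 1 = 16.
Given d = 4, check d ≤ 16: YES.
Slack = (n − k + 1) − d = 12.
The code is NOT MDS (slack = 12 > 0).
Description: the claimed parameters are [21, 6, 4]_13; such a code would be non-MDS.


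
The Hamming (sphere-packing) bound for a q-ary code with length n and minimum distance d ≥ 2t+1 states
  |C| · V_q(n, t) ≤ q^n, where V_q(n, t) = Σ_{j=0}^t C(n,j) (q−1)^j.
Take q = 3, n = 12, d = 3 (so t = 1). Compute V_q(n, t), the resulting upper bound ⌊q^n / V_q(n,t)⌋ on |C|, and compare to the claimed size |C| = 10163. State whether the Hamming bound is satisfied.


V_q(n, t) = 25, q^n = 531441, Hamming bound = 21257, |C| = 10163 ≤ bound (satisfied).

Step 1: Compute V_q(n, t) = Σ_{j=0}^1 C(n, j) (q−1)^j.
  j = 0: C(12,0)·(2)^0 = 1·1 = 1.
  j = 1: C(12,1)·(2)^1 = 12·2 = 24.
  V_q(n, t) = 1 + 24 = 25.
Step 2: q^n = 3^12 = 531441.
Step 3: Hamming bound ⌊q^n / V_q(n,t)⌋ = ⌊531441/25⌋ = 21257.
Step 4: Compare |C| = 10163 to 21257: satisfied.
The claimed |C| lies below the Hamming bound.


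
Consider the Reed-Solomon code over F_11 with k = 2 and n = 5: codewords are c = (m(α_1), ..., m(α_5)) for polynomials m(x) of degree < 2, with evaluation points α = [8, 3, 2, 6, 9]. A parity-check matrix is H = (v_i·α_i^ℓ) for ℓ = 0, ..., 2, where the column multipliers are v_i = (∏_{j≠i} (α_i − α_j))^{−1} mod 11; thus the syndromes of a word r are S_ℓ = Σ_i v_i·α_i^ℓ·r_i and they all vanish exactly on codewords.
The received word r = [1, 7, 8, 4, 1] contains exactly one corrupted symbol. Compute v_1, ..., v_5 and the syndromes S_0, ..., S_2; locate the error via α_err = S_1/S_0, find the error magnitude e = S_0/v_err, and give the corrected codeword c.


S = (9, 6, 4), error at position 1, error magnitude e = 10, c = [2, 7, 8, 4, 1].

Step 1: column multipliers v_i = (∏_{j≠i}(α_i − α_j))^{−1} mod 11.
  i = 1 (α = 8): (8−3)(8−2)(8−6)(8−9) = 5·6·2·(−1) = −60 ≡ 6, so v_1 = 6^{−1} = 2 (mod 11).
  i = 2 (α = 3): (3−8)(3−2)(3−6)(3−9) = (−5)·1·(−3)·(−6) = −90 ≡ 9, so v_2 = 9^{−1} = 5 (mod 11).
  i = 3 (α = 2): (2−8)(2−3)(2−6)(2−9) = (−6)·(−1)·(−4)·(−7) = 168 ≡ 3, so v_3 = 3^{−1} = 4 (mod 11).
  i = 4 (α = 6): (6−8)(6−3)(6−2)(6−9) = (−2)·3·4·(−3) = 72 ≡ 6, so v_4 = 6^{−1} = 2 (mod 11).
  i = 5 (α = 9): (9−8)(9−3)(9−2)(9−6) = 1·6·7·3 = 126 ≡ 5, so v_5 = 5^{−1} = 9 (mod 11).
  v = [2, 5, 4, 2, 9].
Step 2: syndromes of r = [1, 7, 8, 4, 1] (all sums mod 11).
  S_0 = Σ v_i r_i = 2·1 + 5·7 + 4·8 + 2·4 + 9·1 = 86 ≡ 9.
  S_1 = Σ v_i α_i r_i = 2·8·1 + 5·3·7 + 4·2·8 + 2·6·4 + 9·9·1 = 314 ≡ 6.
  α_i^2 mod 11 = [9, 9, 4, 3, 4].
  S_2 = Σ v_i α_i^2 r_i = 2·9·1 + 5·9·7 + 4·4·8 + 2·3·4 + 9·4·1 = 521 ≡ 4.
  S = (9, 6, 4) ≠ 0, so r is not a codeword (an error is present).
Step 3: locate the error. For a single error e at position i, S_ℓ = v_i·e·α_i^ℓ, so α_err = S_1/S_0.
  S_0^{−1} = 9^{−1} = 5 (mod 11), so α_err = 6·5 = 30 ≡ 8 = α_1. Error position i = 1.
  Consistency check: S_2/S_1 = 4·2 = 8 ≡ 8 = α_err ✓ (single-error assumption holds).
Step 4: error magnitude e = S_0/v_1 = S_0·∏_{j≠1}(α_1 − α_j) = 9·6 = 54 ≡ 10 (mod 11).
Step 5: correct position 1: c_1 = r_1 − e = 1 − 10 ≡ 2 (mod 11). Hence c = [2, 7, 8, 4, 1].
  Check: interpolating c through the α_i gives m(x) = 10 + 10·x (degree < 2) with m(α_i) = c_i for every i, so c is indeed a codeword.


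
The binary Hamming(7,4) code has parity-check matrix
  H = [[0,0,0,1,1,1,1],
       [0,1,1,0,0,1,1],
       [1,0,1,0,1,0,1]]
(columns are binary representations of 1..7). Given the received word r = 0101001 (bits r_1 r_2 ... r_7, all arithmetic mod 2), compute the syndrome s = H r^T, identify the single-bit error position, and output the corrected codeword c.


s = (0, 0, 1)^T, error position = 1, corrected codeword c = 1101001

Compute s = H r^T mod 2 one row at a time:
  s_1 = 1 + 0 + 0 + 1 = 2 ≡ 0 (mod 2).
  s_2 = 1 + 0 + 0 + 1 = 2 ≡ 0 (mod 2).
  s_3 = 0 + 0 + 0 + 1 = 1 ≡ 1 (mod 2).
s = (0, 0, 1)^T — this equals column 1 of H (binary 001), so error is at position 1.
Correct: flip bit 1 of r = 0101001 to get c = 1101001.


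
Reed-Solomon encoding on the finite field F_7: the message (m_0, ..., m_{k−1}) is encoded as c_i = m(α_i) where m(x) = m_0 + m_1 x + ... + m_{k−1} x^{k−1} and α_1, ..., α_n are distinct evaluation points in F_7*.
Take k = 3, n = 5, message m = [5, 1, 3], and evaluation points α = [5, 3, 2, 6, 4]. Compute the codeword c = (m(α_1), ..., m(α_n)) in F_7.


c = [1, 0, 5, 0, 1]

Message polynomial: m(x) = 5 + 1·x + 3·x^2 (mod 7).
For each evaluation point α_i, compute m(α_i) mod 7:
  α_1 = 5: Horner steps 3 → 2 → 1, so m(5) = 1.
  α_2 = 3: Horner steps 3 → 3 → 0, so m(3) = 0.
  α_3 = 2: Horner steps 3 → 0 → 5, so m(2) = 5.
  α_4 = 6: Horner steps 3 → 5 → 0, so m(6) = 0.
  α_5 = 4: Horner steps 3 → 6 → 1, so m(4) = 1.
Codeword c = [1, 0, 5, 0, 1] ∈ F_7^5.


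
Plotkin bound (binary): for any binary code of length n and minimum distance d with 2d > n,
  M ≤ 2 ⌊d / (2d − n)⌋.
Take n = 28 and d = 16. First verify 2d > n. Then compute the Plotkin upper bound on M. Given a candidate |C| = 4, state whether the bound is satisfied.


Plotkin bound M ≤ 8; given |C| = 4 ≤ bound (satisfied).

Check applicability: 2d = 32, n = 28.
2d − n = 4 > 0, so Plotkin applies.
Compute d/(2d−n) = 16/4 ≈ 4.0000.
⌊d/(2d−n)⌋ = 4.
Plotkin bound: M ≤ 2·4 = 8.
Given |C| = 4, check: satisfied.
This |C| is below the Plotkin bound.


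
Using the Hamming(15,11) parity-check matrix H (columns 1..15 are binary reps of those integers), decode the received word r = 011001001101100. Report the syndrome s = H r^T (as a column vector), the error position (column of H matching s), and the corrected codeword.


s = (0, 1, 0, 1)^T, error position = 5, corrected codeword c = 011011001101100

Compute s = H r^T mod 2 one row at a time:
  s_1 = 0 + 1 + 1 + 0 + 1 + 1 + 0 + 0 = 4 ≡ 0 (mod 2).
  s_2 = 0 + 0 + 1 + 0 + 1 + 1 + 0 + 0 = 3 ≡ 1 (mod 2).
  s_3 = 1 + 1 + 1 + 0 + 1 + 0 + 0 + 0 = 4 ≡ 0 (mod 2).
  s_4 = 0 + 1 + 0 + 0 + 1 + 0 + 1 + 0 = 3 ≡ 1 (mod 2).
s = (0, 1, 0, 1)^T — this equals column 5 of H (binary 0101), so error is at position 5.
Correct: flip bit 5 of r = 011001001101100 to get c = 011011001101100.


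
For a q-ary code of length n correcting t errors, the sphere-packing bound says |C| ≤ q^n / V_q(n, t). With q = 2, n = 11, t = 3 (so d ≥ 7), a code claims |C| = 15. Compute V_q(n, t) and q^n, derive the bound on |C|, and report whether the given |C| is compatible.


V_q(n, t) = 232, q^n = 2048, Hamming bound = 8, |C| = 15 > bound (violated).

Step 1: Compute V_q(n, t) = Σ_{j=0}^3 C(n, j) (q−1)^j.
  j = 0: C(11,0)·(1)^0 = 1·1 = 1.
  j = 1: C(11,1)·(1)^1 = 11·1 = 11.
  j = 2: C(11,2)·(1)^2 = 55·1 = 55.
  j = 3: C(11,3)·(1)^3 = 165·1 = 165.
  V_q(n, t) = 1 + 11 + 55 + 165 = 232.
Step 2: q^n = 2^11 = 2048.
Step 3: Hamming bound ⌊q^n / V_q(n,t)⌋ = ⌊2048/232⌋ = 8.
Step 4: Compare |C| = 15 to 8: violated.
The claimed |C| lies above the Hamming bound, so no 2-ary code of length 11 with d ≥ 7 can have 15 codewords.


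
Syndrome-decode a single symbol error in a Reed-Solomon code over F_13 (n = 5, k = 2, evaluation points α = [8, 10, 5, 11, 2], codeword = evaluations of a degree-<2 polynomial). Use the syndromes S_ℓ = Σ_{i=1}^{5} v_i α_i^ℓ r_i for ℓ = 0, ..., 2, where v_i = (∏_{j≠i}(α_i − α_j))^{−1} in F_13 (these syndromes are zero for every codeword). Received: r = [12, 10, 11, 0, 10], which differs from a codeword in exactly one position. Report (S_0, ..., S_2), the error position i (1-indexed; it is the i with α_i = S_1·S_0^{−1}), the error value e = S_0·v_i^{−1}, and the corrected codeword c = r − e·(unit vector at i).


S = (10, 9, 12), error at position 2, error magnitude e = 6, c = [12, 4, 11, 0, 10].

Step 1: column multipliers v_i = (∏_{j≠i}(α_i − α_j))^{−1} mod 13.
  i = 1 (α = 8): (8−10)(8−5)(8−11)(8−2) = (−2)·3·(−3)·6 = 108 ≡ 4, so v_1 = 4^{−1} = 10 (mod 13).
  i = 2 (α = 10): (10−8)(10−5)(10−11)(10−2) = 2·5·(−1)·8 = −80 ≡ 11, so v_2 = 11^{−1} = 6 (mod 13).
  i = 3 (α = 5): (5−8)(5−10)(5−11)(5−2) = (−3)·(−5)·(−6)·3 = −270 ≡ 3, so v_3 = 3^{−1} = 9 (mod 13).
  i = 4 (α = 11): (11−8)(11−10)(11−5)(11−2) = 3·1·6·9 = 162 ≡ 6, so v_4 = 6^{−1} = 11 (mod 13).
  i = 5 (α = 2): (2−8)(2−10)(2−5)(2−11) = (−6)·(−8)·(−3)·(−9) = 1296 ≡ 9, so v_5 = 9^{−1} = 3 (mod 13).
  v = [10, 6, 9, 11, 3].
Step 2: syndromes of r = [12, 10, 11, 0, 10] (all sums mod 13).
  S_0 = Σ v_i r_i = 10·12 + 6·10 + 9·11 + 11·0 + 3·10 = 309 ≡ 10.
  S_1 = Σ v_i α_i r_i = 10·8·12 + 6·10·10 + 9·5·11 + 11·11·0 + 3·2·10 = 2115 ≡ 9.
  α_i^2 mod 13 = [12, 9, 12, 4, 4].
  S_2 = Σ v_i α_i^2 r_i = 10·12·12 + 6·9·10 + 9·12·11 + 11·4·0 + 3·4·10 = 3288 ≡ 12.
  S = (10, 9, 12) ≠ 0, so r is not a codeword (an error is present).
Step 3: locate the error. For a single error e at position i, S_ℓ = v_i·e·α_i^ℓ, so α_err = S_1/S_0.
  S_0^{−1} = 10^{−1} = 4 (mod 13), so α_err = 9·4 = 36 ≡ 10 = α_2. Error position i = 2.
  Consistency check: S_2/S_1 = 12·3 = 36 ≡ 10 = α_err ✓ (single-error assumption holds).
Step 4: error magnitude e = S_0/v_2 = S_0·∏_{j≠2}(α_2 − α_j) = 10·11 = 110 ≡ 6 (mod 13).
Step 5: correct position 2: c_2 = r_2 − e = 10 − 6 ≡ 4 (mod 13). Hence c = [12, 4, 11, 0, 10].
  Check: interpolating c through the α_i gives m(x) = 5 + 9·x (degree < 2) with m(α_i) = c_i for every i, so c is indeed a codeword.


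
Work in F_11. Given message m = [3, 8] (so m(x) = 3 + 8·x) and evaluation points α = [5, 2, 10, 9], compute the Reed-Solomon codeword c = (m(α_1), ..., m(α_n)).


c = [10, 8, 6, 9]

Message polynomial: m(x) = 3 + 8·x (mod 11).
For each evaluation point α_i, compute m(α_i) mod 11:
  α_1 = 5: Horner steps 8 → 10, so m(5) = 10.
  α_2 = 2: Horner steps 8 → 8, so m(2) = 8.
  α_3 = 10: Horner steps 8 → 6, so m(10) = 6.
  α_4 = 9: Horner steps 8 → 9, so m(9) = 9.
Codeword c = [10, 8, 6, 9] ∈ F_11^4.


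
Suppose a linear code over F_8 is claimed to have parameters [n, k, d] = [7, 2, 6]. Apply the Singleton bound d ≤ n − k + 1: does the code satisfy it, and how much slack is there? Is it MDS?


Singleton RHS = n − k + 1 = 6, slack = 0, bound satisfied, MDS.

Singleton bound: d ≤ n − k + 1.
Here n = 7, k = 2, so n − k + 1 = 6.
Given d = 6, check d ≤ 6: YES.
Slack = (n − k + 1) − d = 0.
The code is MDS (slack = 0).
Description: the claimed parameters are [7, 2, 6]_8; such a code would be MDS (meets Singleton bound).


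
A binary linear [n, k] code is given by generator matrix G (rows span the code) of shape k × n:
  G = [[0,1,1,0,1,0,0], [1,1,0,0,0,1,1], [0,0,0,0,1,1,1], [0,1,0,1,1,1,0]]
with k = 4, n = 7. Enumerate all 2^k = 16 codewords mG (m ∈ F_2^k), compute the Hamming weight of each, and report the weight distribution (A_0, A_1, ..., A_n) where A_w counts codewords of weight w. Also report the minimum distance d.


Weight distribution: A_0 = 1, A_2 = 1, A_3 = 6, A_4 = 5, A_5 = 2, A_6 = 1. Minimum distance d = 2.

Enumerate all 2^4 = 16 messages m ∈ F_2^4.
For each, compute codeword c = mG in F_2^7, then tally its weight.
  m = 0000 → c = 0000000, weight = 0.
  m = 1000 → c = 0110100, weight = 3.
  m = 0100 → c = 1100011, weight = 4.
  m = 1100 → c = 1010111, weight = 5.
  m = 0010 → c = 0000111, weight = 3.
  m = 1010 → c = 0110011, weight = 4.
  m = 0110 → c = 1100100, weight = 3.
  m = 1110 → c = 1010000, weight = 2.
  m = 0001 → c = 0101110, weight = 4.
  m = 1001 → c = 0011010, weight = 3.
  m = 0101 → c = 1001101, weight = 4.
  m = 1101 → c = 1111001, weight = 5.
  m = 0011 → c = 0101001, weight = 3.
  m = 1011 → c = 0011101, weight = 4.
  m = 0111 → c = 1001010, weight = 3.
  m = 1111 → c = 1111110, weight = 6.
Tally weights:
  weight 0: 1 codewords.
  weight 2: 1 codewords.
  weight 3: 6 codewords.
  weight 4: 5 codewords.
  weight 5: 2 codewords.
  weight 6: 1 codewords.
Minimum distance d = smallest w > 0 with A_w > 0 = 2.
Sanity: Σ A_w = 16 = 2^4 = 16 ✓.


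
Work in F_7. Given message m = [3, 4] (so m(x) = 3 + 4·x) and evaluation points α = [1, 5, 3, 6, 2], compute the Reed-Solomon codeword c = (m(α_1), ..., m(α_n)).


c = [0, 2, 1, 6, 4]

Message polynomial: m(x) = 3 + 4·x (mod 7).
For each evaluation point α_i, compute m(α_i) mod 7:
  α_1 = 1: Horner steps 4 → 0, so m(1) = 0.
  α_2 = 5: Horner steps 4 → 2, so m(5) = 2.
  α_3 = 3: Horner steps 4 → 1, so m(3) = 1.
  α_4 = 6: Horner steps 4 → 6, so m(6) = 6.
  α_5 = 2: Horner steps 4 → 4, so m(2) = 4.
Codeword c = [0, 2, 1, 6, 4] ∈ F_7^5.


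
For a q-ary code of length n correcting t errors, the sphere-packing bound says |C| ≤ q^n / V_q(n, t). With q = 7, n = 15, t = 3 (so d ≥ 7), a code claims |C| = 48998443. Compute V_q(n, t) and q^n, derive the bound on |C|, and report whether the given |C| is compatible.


V_q(n, t) = 102151, q^n = 4747561509943, Hamming bound = 46475918, |C| = 48998443 > bound (violated).

Step 1: Compute V_q(n, t) = Σ_{j=0}^3 C(n, j) (q−1)^j.
  j = 0: C(15,0)·(6)^0 = 1·1 = 1.
  j = 1: C(15,1)·(6)^1 = 15·6 = 90.
  j = 2: C(15,2)·(6)^2 = 105·36 = 3780.
  j = 3: C(15,3)·(6)^3 = 455·216 = 98280.
  V_q(n, t) = 1 + 90 + 3780 + 98280 = 102151.
Step 2: q^n = 7^15 = 4747561509943.
Step 3: Hamming bound ⌊q^n / V_q(n,t)⌋ = ⌊4747561509943/102151⌋ = 46475918.
Step 4: Compare |C| = 48998443 to 46475918: violated.
The claimed |C| lies above the Hamming bound, so no 7-ary code of length 15 with d ≥ 7 can have 48998443 codewords.


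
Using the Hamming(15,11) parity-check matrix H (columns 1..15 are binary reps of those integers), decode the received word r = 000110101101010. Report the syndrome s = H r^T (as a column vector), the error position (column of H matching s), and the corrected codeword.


s = (0, 1, 1, 1)^T, error position = 7, corrected codeword c = 000110001101010

Compute s = H r^T mod 2 one row at a time:
  s_1 = 0 + 1 + 1 + 0 + 1 + 0 + 1 + 0 = 4 ≡ 0 (mod 2).
  s_2 = 1 + 1 + 0 + 1 + 1 + 0 + 1 + 0 = 5 ≡ 1 (mod 2).
  s_3 = 0 + 0 + 0 + 1 + 1 + 0 + 1 + 0 = 3 ≡ 1 (mod 2).
  s_4 = 0 + 0 + 1 + 1 + 1 + 0 + 0 + 0 = 3 ≡ 1 (mod 2).
s = (0, 1, 1, 1)^T — this equals column 7 of H (binary 0111), so error is at position 7.
Correct: flip bit 7 of r = 000110101101010 to get c = 000110001101010.


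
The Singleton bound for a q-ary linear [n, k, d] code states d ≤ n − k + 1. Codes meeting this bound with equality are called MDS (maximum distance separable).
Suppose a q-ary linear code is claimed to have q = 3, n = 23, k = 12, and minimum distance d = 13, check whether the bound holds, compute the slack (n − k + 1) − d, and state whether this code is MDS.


Singleton RHS = n − k + 1 = 12, slack = -1, bound violated (no such code; not MDS).

Singleton bound: d ≤ n − k + 1.
Here n = 23, k = 12, so n − k + 1 = 12.
Given d = 13, check d ≤ 12: NO.
Slack = (n − k + 1) − d = -1.
The slack is negative: d = 13 exceeds n − k + 1 = 12 by 1, so the Singleton bound is violated and no linear [23, 12, 13]_3 code can exist. In particular it is not MDS (MDS requires d = n − k + 1 exactly).
Description: the claimed parameters are [23, 12, 13]_3; such a code would be impossible (violates the Singleton bound).


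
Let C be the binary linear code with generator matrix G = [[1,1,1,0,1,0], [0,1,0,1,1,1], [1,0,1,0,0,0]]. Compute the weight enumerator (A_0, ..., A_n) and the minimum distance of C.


Weight distribution: A_0 = 1, A_2 = 3, A_4 = 3, A_6 = 1. Minimum distance d = 2.

Enumerate all 2^3 = 8 messages m ∈ F_2^3.
For each, compute codeword c = mG in F_2^6, then tally its weight.
  m = 000 → c = 000000, weight = 0.
  m = 100 → c = 111010, weight = 4.
  m = 010 → c = 010111, weight = 4.
  m = 110 → c = 101101, weight = 4.
  m = 001 → c = 101000, weight = 2.
  m = 101 → c = 010010, weight = 2.
  m = 011 → c = 111111, weight = 6.
  m = 111 → c = 000101, weight = 2.
Tally weights:
  weight 0: 1 codewords.
  weight 2: 3 codewords.
  weight 4: 3 codewords.
  weight 6: 1 codewords.
Minimum distance d = smallest w > 0 with A_w > 0 = 2.
Sanity: Σ A_w = 8 = 2^3 = 8 ✓.


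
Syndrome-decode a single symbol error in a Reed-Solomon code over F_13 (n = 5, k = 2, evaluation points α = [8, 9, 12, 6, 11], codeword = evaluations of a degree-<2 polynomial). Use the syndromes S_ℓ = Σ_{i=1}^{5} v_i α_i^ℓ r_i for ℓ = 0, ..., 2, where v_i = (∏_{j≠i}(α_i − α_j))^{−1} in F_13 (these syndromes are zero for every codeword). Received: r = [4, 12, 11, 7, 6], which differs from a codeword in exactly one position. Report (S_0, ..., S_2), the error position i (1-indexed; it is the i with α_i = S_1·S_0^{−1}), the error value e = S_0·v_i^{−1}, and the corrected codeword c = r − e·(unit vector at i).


S = (11, 8, 7), error at position 2, error magnitude e = 3, c = [4, 9, 11, 7, 6].

Step 1: column multipliers v_i = (∏_{j≠i}(α_i − α_j))^{−1} mod 13.
  i = 1 (α = 8): (8−9)(8−12)(8−6)(8−11) = (−1)·(−4)·2·(−3) = −24 ≡ 2, so v_1 = 2^{−1} = 7 (mod 13).
  i = 2 (α = 9): (9−8)(9−12)(9−6)(9−11) = 1·(−3)·3·(−2) = 18 ≡ 5, so v_2 = 5^{−1} = 8 (mod 13).
  i = 3 (α = 12): (12−8)(12−9)(12−6)(12−11) = 4·3·6·1 = 72 ≡ 7, so v_3 = 7^{−1} = 2 (mod 13).
  i = 4 (α = 6): (6−8)(6−9)(6−12)(6−11) = (−2)·(−3)·(−6)·(−5) = 180 ≡ 11, so v_4 = 11^{−1} = 6 (mod 13).
  i = 5 (α = 11): (11−8)(11−9)(11−12)(11−6) = 3·2·(−1)·5 = −30 ≡ 9, so v_5 = 9^{−1} = 3 (mod 13).
  v = [7, 8, 2, 6, 3].
Step 2: syndromes of r = [4, 12, 11, 7, 6] (all sums mod 13).
  S_0 = Σ v_i r_i = 7·4 + 8·12 + 2·11 + 6·7 + 3·6 = 206 ≡ 11.
  S_1 = Σ v_i α_i r_i = 7·8·4 + 8·9·12 + 2·12·11 + 6·6·7 + 3·11·6 = 1802 ≡ 8.
  α_i^2 mod 13 = [12, 3, 1, 10, 4].
  S_2 = Σ v_i α_i^2 r_i = 7·12·4 + 8·3·12 + 2·1·11 + 6·10·7 + 3·4·6 = 1138 ≡ 7.
  S = (11, 8, 7) ≠ 0, so r is not a codeword (an error is present).
Step 3: locate the error. For a single error e at position i, S_ℓ = v_i·e·α_i^ℓ, so α_err = S_1/S_0.
  S_0^{−1} = 11^{−1} = 6 (mod 13), so α_err = 8·6 = 48 ≡ 9 = α_2. Error position i = 2.
  Consistency check: S_2/S_1 = 7·5 = 35 ≡ 9 = α_err ✓ (single-error assumption holds).
Step 4: error magnitude e = S_0/v_2 = S_0·∏_{j≠2}(α_2 − α_j) = 11·5 = 55 ≡ 3 (mod 13).
Step 5: correct position 2: c_2 = r_2 − e = 12 − 3 ≡ 9 (mod 13). Hence c = [4, 9, 11, 7, 6].
  Check: interpolating c through the α_i gives m(x) = 3 + 5·x (degree < 2) with m(α_i) = c_i for every i, so c is indeed a codeword.


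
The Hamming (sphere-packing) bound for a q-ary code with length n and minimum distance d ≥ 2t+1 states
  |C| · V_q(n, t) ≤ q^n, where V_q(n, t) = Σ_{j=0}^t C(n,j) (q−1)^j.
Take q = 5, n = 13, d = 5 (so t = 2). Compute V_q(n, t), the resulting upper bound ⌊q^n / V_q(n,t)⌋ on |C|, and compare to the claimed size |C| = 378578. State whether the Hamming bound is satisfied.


V_q(n, t) = 1301, q^n = 1220703125, Hamming bound = 938280, |C| = 378578 ≤ bound (satisfied).

Step 1: Compute V_q(n, t) = Σ_{j=0}^2 C(n, j) (q−1)^j.
  j = 0: C(13,0)·(4)^0 = 1·1 = 1.
  j = 1: C(13,1)·(4)^1 = 13·4 = 52.
  j = 2: C(13,2)·(4)^2 = 78·16 = 1248.
  V_q(n, t) = 1 + 52 + 1248 = 1301.
Step 2: q^n = 5^13 = 1220703125.
Step 3: Hamming bound ⌊q^n / V_q(n,t)⌋ = ⌊1220703125/1301⌋ = 938280.
Step 4: Compare |C| = 378578 to 938280: satisfied.
The claimed |C| lies below the Hamming bound.


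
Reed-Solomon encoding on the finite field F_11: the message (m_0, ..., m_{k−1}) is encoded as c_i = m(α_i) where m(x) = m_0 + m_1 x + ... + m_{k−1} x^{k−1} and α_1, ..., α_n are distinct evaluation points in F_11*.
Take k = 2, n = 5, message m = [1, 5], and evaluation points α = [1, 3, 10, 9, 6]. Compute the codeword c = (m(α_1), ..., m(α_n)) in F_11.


c = [6, 5, 7, 2, 9]

Message polynomial: m(x) = 1 + 5·x (mod 11).
For each evaluation point α_i, compute m(α_i) mod 11:
  α_1 = 1: Horner steps 5 → 6, so m(1) = 6.
  α_2 = 3: Horner steps 5 → 5, so m(3) = 5.
  α_3 = 10: Horner steps 5 → 7, so m(10) = 7.
  α_4 = 9: Horner steps 5 → 2, so m(9) = 2.
  α_5 = 6: Horner steps 5 → 9, so m(6) = 9.
Codeword c = [6, 5, 7, 2, 9] ∈ F_11^5.


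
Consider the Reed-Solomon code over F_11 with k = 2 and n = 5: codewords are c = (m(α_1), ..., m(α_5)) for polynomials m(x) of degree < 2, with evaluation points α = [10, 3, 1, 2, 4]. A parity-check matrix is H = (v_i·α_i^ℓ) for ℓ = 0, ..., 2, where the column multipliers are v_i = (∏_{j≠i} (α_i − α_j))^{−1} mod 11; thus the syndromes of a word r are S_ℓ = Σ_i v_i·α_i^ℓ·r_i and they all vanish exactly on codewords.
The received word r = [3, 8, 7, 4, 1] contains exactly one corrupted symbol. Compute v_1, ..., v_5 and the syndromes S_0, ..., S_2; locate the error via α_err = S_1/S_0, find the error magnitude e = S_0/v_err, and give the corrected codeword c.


S = (4, 4, 4), error at position 3, error magnitude e = 7, c = [3, 8, 0, 4, 1].

Step 1: column multipliers v_i = (∏_{j≠i}(α_i − α_j))^{−1} mod 11.
  i = 1 (α = 10): (10−3)(10−1)(10−2)(10−4) = 7·9·8·6 = 3024 ≡ 10, so v_1 = 10^{−1} = 10 (mod 11).
  i = 2 (α = 3): (3−10)(3−1)(3−2)(3−4) = (−7)·2·1·(−1) = 14 ≡ 3, so v_2 = 3^{−1} = 4 (mod 11).
  i = 3 (α = 1): (1−10)(1−3)(1−2)(1−4) = (−9)·(−2)·(−1)·(−3) = 54 ≡ 10, so v_3 = 10^{−1} = 10 (mod 11).
  i = 4 (α = 2): (2−10)(2−3)(2−1)(2−4) = (−8)·(−1)·1·(−2) = −16 ≡ 6, so v_4 = 6^{−1} = 2 (mod 11).
  i = 5 (α = 4): (4−10)(4−3)(4−1)(4−2) = (−6)·1·3·2 = −36 ≡ 8, so v_5 = 8^{−1} = 7 (mod 11).
  v = [10, 4, 10, 2, 7].
Step 2: syndromes of r = [3, 8, 7, 4, 1] (all sums mod 11).
  S_0 = Σ v_i r_i = 10·3 + 4·8 + 10·7 + 2·4 + 7·1 = 147 ≡ 4.
  S_1 = Σ v_i α_i r_i = 10·10·3 + 4·3·8 + 10·1·7 + 2·2·4 + 7·4·1 = 510 ≡ 4.
  α_i^2 mod 11 = [1, 9, 1, 4, 5].
  S_2 = Σ v_i α_i^2 r_i = 10·1·3 + 4·9·8 + 10·1·7 + 2·4·4 + 7·5·1 = 455 ≡ 4.
  S = (4, 4, 4) ≠ 0, so r is not a codeword (an error is present).
Step 3: locate the error. For a single error e at position i, S_ℓ = v_i·e·α_i^ℓ, so α_err = S_1/S_0.
  S_0^{−1} = 4^{−1} = 3 (mod 11), so α_err = 4·3 = 12 ≡ 1 = α_3. Error position i = 3.
  Consistency check: S_2/S_1 = 4·3 = 12 ≡ 1 = α_err ✓ (single-error assumption holds).
Step 4: error magnitude e = S_0/v_3 = S_0·∏_{j≠3}(α_3 − α_j) = 4·10 = 40 ≡ 7 (mod 11).
Step 5: correct position 3: c_3 = r_3 − e = 7 − 7 ≡ 0 (mod 11). Hence c = [3, 8, 0, 4, 1].
  Check: interpolating c through the α_i gives m(x) = 7 + 4·x (degree < 2) with m(α_i) = c_i for every i, so c is indeed a codeword.


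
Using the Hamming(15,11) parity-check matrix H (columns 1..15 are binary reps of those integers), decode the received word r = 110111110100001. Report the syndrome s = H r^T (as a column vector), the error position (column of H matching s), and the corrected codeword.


s = (1, 1, 1, 0)^T, error position = 14, corrected codeword c = 110111110100011

Compute s = H r^T mod 2 one row at a time:
  s_1 = 1 + 0 + 1 + 0 + 0 + 0 + 0 + 1 = 3 ≡ 1 (mod 2).
  s_2 = 1 + 1 + 1 + 1 + 0 + 0 + 0 + 1 = 5 ≡ 1 (mod 2).
  s_3 = 1 + 0 + 1 + 1 + 1 + 0 + 0 + 1 = 5 ≡ 1 (mod 2).
  s_4 = 1 + 0 + 1 + 1 + 0 + 0 + 0 + 1 = 4 ≡ 0 (mod 2).
s = (1, 1, 1, 0)^T — this equals column 14 of H (binary 1110), so error is at position 14.
Correct: flip bit 14 of r = 110111110100001 to get c = 110111110100011.


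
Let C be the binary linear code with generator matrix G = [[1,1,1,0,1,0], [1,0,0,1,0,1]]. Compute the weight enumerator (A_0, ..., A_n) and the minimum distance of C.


Weight distribution: A_0 = 1, A_3 = 1, A_4 = 1, A_5 = 1. Minimum distance d = 3.

Enumerate all 2^2 = 4 messages m ∈ F_2^2.
For each, compute codeword c = mG in F_2^6, then tally its weight.
  m = 00 → c = 000000, weight = 0.
  m = 10 → c = 111010, weight = 4.
  m = 01 → c = 100101, weight = 3.
  m = 11 → c = 011111, weight = 5.
Tally weights:
  weight 0: 1 codewords.
  weight 3: 1 codewords.
  weight 4: 1 codewords.
  weight 5: 1 codewords.
Minimum distance d = smallest w > 0 with A_w > 0 = 3.
Sanity: Σ A_w = 4 = 2^2 = 4 ✓.


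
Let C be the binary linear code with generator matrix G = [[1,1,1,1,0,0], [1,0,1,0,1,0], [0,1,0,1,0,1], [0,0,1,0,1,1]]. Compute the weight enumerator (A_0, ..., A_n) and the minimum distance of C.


Weight distribution: A_0 = 1, A_1 = 1, A_2 = 3, A_3 = 6, A_4 = 3, A_5 = 1, A_6 = 1. Minimum distance d = 1.

Enumerate all 2^4 = 16 messages m ∈ F_2^4.
For each, compute codeword c = mG in F_2^6, then tally its weight.
  m = 0000 → c = 000000, weight = 0.
  m = 1000 → c = 111100, weight = 4.
  m = 0100 → c = 101010, weight = 3.
  m = 1100 → c = 010110, weight = 3.
  m = 0010 → c = 010101, weight = 3.
  m = 1010 → c = 101001, weight = 3.
  m = 0110 → c = 111111, weight = 6.
  m = 1110 → c = 000011, weight = 2.
  m = 0001 → c = 001011, weight = 3.
  m = 1001 → c = 110111, weight = 5.
  m = 0101 → c = 100001, weight = 2.
  m = 1101 → c = 011101, weight = 4.
  m = 0011 → c = 011110, weight = 4.
  m = 1011 → c = 100010, weight = 2.
  m = 0111 → c = 110100, weight = 3.
  m = 1111 → c = 001000, weight = 1.
Tally weights:
  weight 0: 1 codewords.
  weight 1: 1 codewords.
  weight 2: 3 codewords.
  weight 3: 6 codewords.
  weight 4: 3 codewords.
  weight 5: 1 codewords.
  weight 6: 1 codewords.
Minimum distance d = smallest w > 0 with A_w > 0 = 1.
Sanity: Σ A_w = 16 = 2^4 = 16 ✓.
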